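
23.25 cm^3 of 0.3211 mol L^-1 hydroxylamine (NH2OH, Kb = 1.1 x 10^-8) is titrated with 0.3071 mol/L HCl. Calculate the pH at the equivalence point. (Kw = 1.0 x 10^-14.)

n(NH2OH) = 0.3211 x 0.02325 = 0.007466 mol; V(HCl) at equivalence = 0.007466/0.3071 = 0.02431 L.
At equivalence the base is fully converted to NH3OH+; total volume = 0.04756 L, so [NH3OH+] = 0.007466/0.04756 = 0.1570 M.
Ka(NH3OH+) = Kw/Kb = 1.0e-14 / 1.1 x 10^-8 = 9.09e-7.
[H^+] = sqrt(Ka x [NH3OH+]) = sqrt(9.09e-7 x 0.1570) = 0.000378 M.
pH = -log(0.000378) = 3.42.

3.42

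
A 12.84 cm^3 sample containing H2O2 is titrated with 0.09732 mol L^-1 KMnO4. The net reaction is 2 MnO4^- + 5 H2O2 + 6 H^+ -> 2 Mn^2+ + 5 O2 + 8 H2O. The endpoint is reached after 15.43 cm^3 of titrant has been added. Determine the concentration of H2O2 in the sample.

0.292 M

n(KMnO4) = 0.09732 x 0.01543 = 0.001502 mol.
From the balanced equation, 2 mol KMnO4 reacts with 5 mol H2O2, so n(H2O2) = 0.001502 x 5/2 = 0.003754 mol.
[H2O2] = 0.003754 / 0.01284 L = 0.292 M.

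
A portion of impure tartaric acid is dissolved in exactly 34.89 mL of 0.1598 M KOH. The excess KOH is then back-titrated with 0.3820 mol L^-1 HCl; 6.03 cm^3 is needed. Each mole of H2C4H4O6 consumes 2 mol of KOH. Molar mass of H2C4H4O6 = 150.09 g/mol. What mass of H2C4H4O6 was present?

Total n(KOH) added = 0.1598 x 0.03489 = 0.005575 mol.
n(HCl) used = 0.3820 x 0.006030 = 0.002303 mol, which equals the excess n(KOH).
So n(KOH) consumed by the sample = 0.005575 - 0.002303 = 0.003272 mol.
n(H2C4H4O6) = 0.003272 / 2 = 0.001636 mol.
mass = 0.001636 mol x 150.09 g/mol = 0.246 g.

0.246 g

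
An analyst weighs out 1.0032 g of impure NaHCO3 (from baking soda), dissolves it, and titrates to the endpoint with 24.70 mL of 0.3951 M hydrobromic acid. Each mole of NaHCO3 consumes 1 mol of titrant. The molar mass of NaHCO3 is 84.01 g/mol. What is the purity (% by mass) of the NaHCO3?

81.7%

n(HBr) = 0.3951 x 0.02470 = 0.009759 mol.
n(NaHCO3) = 0.009759 / 1 = 0.009759 mol.
mass of NaHCO3 = 0.009759 x 84.01 = 0.8199 g.
% purity = 0.8199 / 1.0032 x 100 = 81.7%.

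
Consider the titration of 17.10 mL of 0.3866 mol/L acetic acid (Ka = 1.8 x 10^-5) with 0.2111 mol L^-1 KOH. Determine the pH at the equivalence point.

n(CH3COOH) = 0.3866 x 0.01710 = 0.006611 mol; V(KOH) at equivalence = 0.006611/0.2111 = 0.03132 L.
At equivalence all the acid is converted to CH3COO-; total volume = 0.01710 + 0.03132 = 0.04842 L, so [CH3COO-] = 0.006611/0.04842 = 0.1365 M.
Kb = Kw/Ka = 1.0e-14 / 1.8 x 10^-5 = 5.56e-10.
[OH^-] = sqrt(Kb x [CH3COO-]) = sqrt(5.56e-10 x 0.1365) = 8.71e-6 M.
pOH = 5.06, so pH = 14.00 - 5.06 = 8.94.

8.94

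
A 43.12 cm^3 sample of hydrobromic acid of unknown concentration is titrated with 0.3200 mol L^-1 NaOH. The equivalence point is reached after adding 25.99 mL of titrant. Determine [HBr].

n(NaOH) delivered = 0.3200 x 0.02599 = 0.008317 mol.
For a 1:1 reaction, n(HBr) = 0.008317 mol.
[HBr] = 0.008317 mol / 0.04312 L = 0.193 M.

0.193 M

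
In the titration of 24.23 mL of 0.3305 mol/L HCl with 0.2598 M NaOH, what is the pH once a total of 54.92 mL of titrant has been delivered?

12.90

n(acid) = 0.3305 x 0.02423 = 0.008008 mol; n(NaOH) added = 0.2598 x 0.05492 = 0.01427 mol.
Base is in excess by 0.01427 - 0.008008 = 0.006260 mol in a total volume of 0.07915 L.
[OH^-] = 0.006260/0.07915 = 0.07909 M, so pOH = 1.10 and pH = 14.00 - 1.10 = 12.90.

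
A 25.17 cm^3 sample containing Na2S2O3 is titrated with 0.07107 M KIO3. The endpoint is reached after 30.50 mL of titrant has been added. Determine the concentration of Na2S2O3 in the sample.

0.517 M

n(KIO3) = 0.07107 x 0.03050 = 0.002168 mol.
From the balanced equation, 1 mol KIO3 reacts with 6 mol Na2S2O3, so n(Na2S2O3) = 0.002168 x 6/1 = 0.01301 mol.
[Na2S2O3] = 0.01301 / 0.02517 L = 0.517 M.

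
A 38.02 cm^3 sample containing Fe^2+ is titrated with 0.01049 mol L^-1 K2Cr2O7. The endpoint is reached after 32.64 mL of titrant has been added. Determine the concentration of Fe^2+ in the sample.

0.0540 M

n(K2Cr2O7) = 0.01049 x 0.03264 = 0.0003424 mol.
From the balanced equation, 1 mol K2Cr2O7 reacts with 6 mol Fe^2+, so n(Fe^2+) = 0.0003424 x 6/1 = 0.002054 mol.
[Fe^2+] = 0.002054 / 0.03802 L = 0.0540 M.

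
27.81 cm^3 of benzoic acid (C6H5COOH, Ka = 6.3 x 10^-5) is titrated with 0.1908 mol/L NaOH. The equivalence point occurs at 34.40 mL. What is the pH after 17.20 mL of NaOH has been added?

4.20

17.20 mL is exactly half the equivalence volume (34.40/2), i.e. the half-equivalence point.
There, n(HA) = n(A^-), so pH = pKa = -log(6.3 x 10^-5) = 4.20.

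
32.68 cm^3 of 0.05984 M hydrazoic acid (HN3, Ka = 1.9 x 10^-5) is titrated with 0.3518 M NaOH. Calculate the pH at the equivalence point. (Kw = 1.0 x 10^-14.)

8.72

n(HN3) = 0.05984 x 0.03268 = 0.001956 mol; V(NaOH) at equivalence = 0.001956/0.3518 = 0.005559 L.
At equivalence all the acid is converted to N3-; total volume = 0.03268 + 0.005559 = 0.03824 L, so [N3-] = 0.001956/0.03824 = 0.05114 M.
Kb = Kw/Ka = 1.0e-14 / 1.9 x 10^-5 = 5.26e-10.
[OH^-] = sqrt(Kb x [N3-]) = sqrt(5.26e-10 x 0.05114) = 5.19e-6 M.
pOH = 5.28, so pH = 14.00 - 5.28 = 8.72.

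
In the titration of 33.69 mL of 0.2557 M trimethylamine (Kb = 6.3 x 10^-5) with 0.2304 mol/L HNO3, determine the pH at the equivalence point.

5.36

n((CH3)3N) = 0.2557 x 0.03369 = 0.008615 mol; V(HNO3) at equivalence = 0.008615/0.2304 = 0.03739 L.
At equivalence the base is fully converted to (CH3)3NH+; total volume = 0.07108 L, so [(CH3)3NH+] = 0.008615/0.07108 = 0.1212 M.
Ka((CH3)3NH+) = Kw/Kb = 1.0e-14 / 6.3 x 10^-5 = 1.59e-10.
[H^+] = sqrt(Ka x [(CH3)3NH+]) = sqrt(1.59e-10 x 0.1212) = 4.39e-6 M.
pH = -log(4.39e-6) = 5.36.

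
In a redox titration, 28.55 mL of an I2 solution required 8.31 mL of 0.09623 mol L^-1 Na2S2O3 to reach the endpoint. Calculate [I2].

n(Na2S2O3) = 0.09623 x 0.008310 = 0.0007997 mol.
From the balanced equation, 2 mol Na2S2O3 reacts with 1 mol I2, so n(I2) = 0.0007997 x 1/2 = 0.0003998 mol.
[I2] = 0.0003998 / 0.02855 L = 0.0140 M.

0.0140 M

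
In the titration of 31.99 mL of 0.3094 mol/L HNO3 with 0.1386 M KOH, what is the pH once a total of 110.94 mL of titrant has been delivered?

12.58

n(acid) = 0.3094 x 0.03199 = 0.009898 mol; n(KOH) added = 0.1386 x 0.1109 = 0.01538 mol.
Base is in excess by 0.01538 - 0.009898 = 0.005479 mol in a total volume of 0.1429 L.
[OH^-] = 0.005479/0.1429 = 0.03833 M, so pOH = 1.42 and pH = 14.00 - 1.42 = 12.58.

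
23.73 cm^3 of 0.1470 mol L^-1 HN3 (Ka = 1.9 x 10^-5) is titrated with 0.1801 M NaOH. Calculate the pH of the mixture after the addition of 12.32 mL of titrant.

4.96

Initial n(HN3) = 0.1470 x 0.02373 = 0.003488 mol.
n(NaOH) added = 0.1801 x 0.01232 = 0.002219 mol, converting that many moles of HN3 to N3-.
Remaining n(HN3) = 0.001269 mol; n(N3-) = 0.002219 mol.
By Henderson-Hasselbalch, pH = pKa + log([A^-]/[HA]) = 4.72 + log(0.002219/0.001269) = 4.72 + (+0.24) = 4.96.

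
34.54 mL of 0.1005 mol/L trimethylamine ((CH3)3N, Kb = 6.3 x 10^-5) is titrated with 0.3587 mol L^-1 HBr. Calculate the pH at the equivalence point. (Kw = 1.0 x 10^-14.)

5.45

n((CH3)3N) = 0.1005 x 0.03454 = 0.003471 mol; V(HBr) at equivalence = 0.003471/0.3587 = 0.009677 L.
At equivalence the base is fully converted to (CH3)3NH+; total volume = 0.04422 L, so [(CH3)3NH+] = 0.003471/0.04422 = 0.07850 M.
Ka((CH3)3NH+) = Kw/Kb = 1.0e-14 / 6.3 x 10^-5 = 1.59e-10.
[H^+] = sqrt(Ka x [(CH3)3NH+]) = sqrt(1.59e-10 x 0.07850) = 3.53e-6 M.
pH = -log(3.53e-6) = 5.45.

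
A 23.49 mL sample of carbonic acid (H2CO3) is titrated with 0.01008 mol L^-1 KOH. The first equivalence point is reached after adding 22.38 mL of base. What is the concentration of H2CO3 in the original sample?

n(KOH) = 0.01008 x 0.02238 = 0.0002256 mol.
At the first equivalence point, 1 mol OH^- react per mol H2CO3, so n(H2CO3) = 0.0002256 / 1 = 0.0002256 mol.
[H2CO3] = 0.0002256 / 0.02349 L = 0.00960 M.

0.00960 M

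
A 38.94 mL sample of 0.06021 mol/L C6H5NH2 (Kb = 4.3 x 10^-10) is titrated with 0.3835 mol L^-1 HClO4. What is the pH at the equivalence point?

2.96

n(C6H5NH2) = 0.06021 x 0.03894 = 0.002345 mol; V(HClO4) at equivalence = 0.002345/0.3835 = 0.006114 L.
At equivalence the base is fully converted to C6H5NH3+; total volume = 0.04505 L, so [C6H5NH3+] = 0.002345/0.04505 = 0.05204 M.
Ka(C6H5NH3+) = Kw/Kb = 1.0e-14 / 4.3 x 10^-10 = 2.33e-5.
[H^+] = sqrt(Ka x [C6H5NH3+]) = sqrt(2.33e-5 x 0.05204) = 0.00110 M.
pH = -log(0.00110) = 2.96.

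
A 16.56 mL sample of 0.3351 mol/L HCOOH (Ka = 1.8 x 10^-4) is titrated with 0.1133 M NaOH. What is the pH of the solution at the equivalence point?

8.34

n(HCOOH) = 0.3351 x 0.01656 = 0.005549 mol; V(NaOH) at equivalence = 0.005549/0.1133 = 0.04898 L.
At equivalence all the acid is converted to HCOO-; total volume = 0.01656 + 0.04898 = 0.06554 L, so [HCOO-] = 0.005549/0.06554 = 0.08467 M.
Kb = Kw/Ka = 1.0e-14 / 1.8 x 10^-4 = 5.56e-11.
[OH^-] = sqrt(Kb x [HCOO-]) = sqrt(5.56e-11 x 0.08467) = 2.17e-6 M.
pOH = 5.66, so pH = 14.00 - 5.66 = 8.34.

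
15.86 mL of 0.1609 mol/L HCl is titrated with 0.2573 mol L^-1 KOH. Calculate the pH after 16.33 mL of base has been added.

n(acid) = 0.1609 x 0.01586 = 0.002552 mol; n(KOH) added = 0.2573 x 0.01633 = 0.004202 mol.
Base is in excess by 0.004202 - 0.002552 = 0.001650 mol in a total volume of 0.03219 L.
[OH^-] = 0.001650/0.03219 = 0.05125 M, so pOH = 1.29 and pH = 14.00 - 1.29 = 12.71.

12.71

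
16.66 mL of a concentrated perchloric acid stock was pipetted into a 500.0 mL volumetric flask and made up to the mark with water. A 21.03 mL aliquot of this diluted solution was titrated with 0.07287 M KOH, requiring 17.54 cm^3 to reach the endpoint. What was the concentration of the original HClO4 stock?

n(KOH) = 0.07287 x 0.01754 = 0.001278 mol.
n(HClO4) in the aliquot = 0.001278 mol.
[diluted HClO4] = 0.001278 / 0.02103 = 0.06078 M.
Dilution factor = 500.0/16.66 = 30.01, so [stock] = 0.06078 x 30.01 = 1.82 M.

1.82 M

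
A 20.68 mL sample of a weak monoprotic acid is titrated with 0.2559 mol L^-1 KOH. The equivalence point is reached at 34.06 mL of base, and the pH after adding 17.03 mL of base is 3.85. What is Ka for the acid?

17.03 mL is half of the equivalence volume, so this is the half-equivalence point where [HA] = [A^-].
At half-equivalence pH = pKa, so pKa = 3.85.
Ka = 10^(-3.85) = 1.4 x 10^-4.

1.4 x 10^-4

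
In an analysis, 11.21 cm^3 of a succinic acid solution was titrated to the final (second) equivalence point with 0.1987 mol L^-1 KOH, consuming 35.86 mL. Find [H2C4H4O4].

n(KOH) = 0.1987 x 0.03586 = 0.007125 mol.
At the final (second) equivalence point, 2 mol OH^- react per mol H2C4H4O4, so n(H2C4H4O4) = 0.007125 / 2 = 0.003563 mol.
[H2C4H4O4] = 0.003563 / 0.01121 L = 0.318 M.

0.318 M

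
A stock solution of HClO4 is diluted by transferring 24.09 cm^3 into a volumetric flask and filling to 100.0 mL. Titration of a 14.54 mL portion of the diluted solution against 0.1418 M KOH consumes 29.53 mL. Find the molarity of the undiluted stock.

1.20 M

n(KOH) = 0.1418 x 0.02953 = 0.004187 mol.
n(HClO4) in the aliquot = 0.004187 mol.
[diluted HClO4] = 0.004187 / 0.01454 = 0.2880 M.
Dilution factor = 100.0/24.09 = 4.151, so [stock] = 0.2880 x 4.151 = 1.20 M.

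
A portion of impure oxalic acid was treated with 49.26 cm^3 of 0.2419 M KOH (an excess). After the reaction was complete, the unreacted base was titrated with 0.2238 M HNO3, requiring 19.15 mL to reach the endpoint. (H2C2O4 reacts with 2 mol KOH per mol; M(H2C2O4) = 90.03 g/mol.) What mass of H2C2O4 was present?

0.343 g

Total n(KOH) added = 0.2419 x 0.04926 = 0.01192 mol.
n(HNO3) used = 0.2238 x 0.01915 = 0.004286 mol, which equals the excess n(KOH).
So n(KOH) consumed by the sample = 0.01192 - 0.004286 = 0.007630 mol.
n(H2C2O4) = 0.007630 / 2 = 0.003815 mol.
mass = 0.003815 mol x 90.03 g/mol = 0.343 g.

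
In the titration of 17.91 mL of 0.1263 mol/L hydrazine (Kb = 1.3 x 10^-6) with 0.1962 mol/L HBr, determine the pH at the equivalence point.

n(N2H4) = 0.1263 x 0.01791 = 0.002262 mol; V(HBr) at equivalence = 0.002262/0.1962 = 0.01153 L.
At equivalence the base is fully converted to N2H5+; total volume = 0.02944 L, so [N2H5+] = 0.002262/0.02944 = 0.07684 M.
Ka(N2H5+) = Kw/Kb = 1.0e-14 / 1.3 x 10^-6 = 7.69e-9.
[H^+] = sqrt(Ka x [N2H5+]) = sqrt(7.69e-9 x 0.07684) = 2.43e-5 M.
pH = -log(2.43e-5) = 4.61.

4.61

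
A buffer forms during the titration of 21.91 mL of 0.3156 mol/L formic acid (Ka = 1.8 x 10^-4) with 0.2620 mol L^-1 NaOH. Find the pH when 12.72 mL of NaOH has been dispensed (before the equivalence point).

Initial n(HCOOH) = 0.3156 x 0.02191 = 0.006915 mol.
n(NaOH) added = 0.2620 x 0.01272 = 0.003333 mol, converting that many moles of HCOOH to HCOO-.
Remaining n(HCOOH) = 0.003582 mol; n(HCOO-) = 0.003333 mol.
By Henderson-Hasselbalch, pH = pKa + log([A^-]/[HA]) = 3.74 + log(0.003333/0.003582) = 3.74 + (-0.03) = 3.71.

3.71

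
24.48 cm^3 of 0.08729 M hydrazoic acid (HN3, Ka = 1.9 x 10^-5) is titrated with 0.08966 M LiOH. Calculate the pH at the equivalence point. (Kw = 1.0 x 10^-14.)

8.68

n(HN3) = 0.08729 x 0.02448 = 0.002137 mol; V(LiOH) at equivalence = 0.002137/0.08966 = 0.02383 L.
At equivalence all the acid is converted to N3-; total volume = 0.02448 + 0.02383 = 0.04831 L, so [N3-] = 0.002137/0.04831 = 0.04423 M.
Kb = Kw/Ka = 1.0e-14 / 1.9 x 10^-5 = 5.26e-10.
[OH^-] = sqrt(Kb x [N3-]) = sqrt(5.26e-10 x 0.04423) = 4.82e-6 M.
pOH = 5.32, so pH = 14.00 - 5.32 = 8.68.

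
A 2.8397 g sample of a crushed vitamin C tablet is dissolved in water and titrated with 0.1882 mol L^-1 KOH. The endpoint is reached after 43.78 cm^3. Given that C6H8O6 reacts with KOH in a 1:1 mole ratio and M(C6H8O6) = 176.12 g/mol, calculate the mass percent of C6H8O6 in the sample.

51.1%

n(KOH) = 0.1882 x 0.04378 = 0.008239 mol.
n(C6H8O6) = 0.008239 / 1 = 0.008239 mol.
mass of C6H8O6 = 0.008239 x 176.12 = 1.451 g.
% purity = 1.451 / 2.8397 x 100 = 51.1%.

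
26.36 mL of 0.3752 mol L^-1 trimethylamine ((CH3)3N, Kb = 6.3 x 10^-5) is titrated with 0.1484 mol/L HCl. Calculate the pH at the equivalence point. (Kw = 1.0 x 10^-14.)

5.39

n((CH3)3N) = 0.3752 x 0.02636 = 0.009890 mol; V(HCl) at equivalence = 0.009890/0.1484 = 0.06665 L.
At equivalence the base is fully converted to (CH3)3NH+; total volume = 0.09301 L, so [(CH3)3NH+] = 0.009890/0.09301 = 0.1063 M.
Ka((CH3)3NH+) = Kw/Kb = 1.0e-14 / 6.3 x 10^-5 = 1.59e-10.
[H^+] = sqrt(Ka x [(CH3)3NH+]) = sqrt(1.59e-10 x 0.1063) = 4.11e-6 M.
pH = -log(4.11e-6) = 5.39.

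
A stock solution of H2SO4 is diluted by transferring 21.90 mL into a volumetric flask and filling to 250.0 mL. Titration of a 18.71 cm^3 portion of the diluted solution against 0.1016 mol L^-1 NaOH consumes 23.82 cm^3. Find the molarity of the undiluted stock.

0.738 M

n(NaOH) = 0.1016 x 0.02382 = 0.002420 mol.
n(H2SO4) in the aliquot = 0.002420 x 1/2 = 0.001210 mol.
[diluted H2SO4] = 0.001210 / 0.01871 = 0.06467 M.
Dilution factor = 250.0/21.90 = 11.42, so [stock] = 0.06467 x 11.42 = 0.738 M.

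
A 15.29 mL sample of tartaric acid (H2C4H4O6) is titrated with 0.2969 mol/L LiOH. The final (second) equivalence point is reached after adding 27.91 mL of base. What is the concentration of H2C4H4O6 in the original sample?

0.271 M

n(LiOH) = 0.2969 x 0.02791 = 0.008286 mol.
At the final (second) equivalence point, 2 mol OH^- react per mol H2C4H4O6, so n(H2C4H4O6) = 0.008286 / 2 = 0.004143 mol.
[H2C4H4O6] = 0.004143 / 0.01529 L = 0.271 M.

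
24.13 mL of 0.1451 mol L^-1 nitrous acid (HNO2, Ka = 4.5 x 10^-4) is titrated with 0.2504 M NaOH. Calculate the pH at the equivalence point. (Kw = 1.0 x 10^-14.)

8.15

n(HNO2) = 0.1451 x 0.02413 = 0.003501 mol; V(NaOH) at equivalence = 0.003501/0.2504 = 0.01398 L.
At equivalence all the acid is converted to NO2-; total volume = 0.02413 + 0.01398 = 0.03811 L, so [NO2-] = 0.003501/0.03811 = 0.09187 M.
Kb = Kw/Ka = 1.0e-14 / 4.5 x 10^-4 = 2.22e-11.
[OH^-] = sqrt(Kb x [NO2-]) = sqrt(2.22e-11 x 0.09187) = 1.43e-6 M.
pOH = 5.85, so pH = 14.00 - 5.85 = 8.15.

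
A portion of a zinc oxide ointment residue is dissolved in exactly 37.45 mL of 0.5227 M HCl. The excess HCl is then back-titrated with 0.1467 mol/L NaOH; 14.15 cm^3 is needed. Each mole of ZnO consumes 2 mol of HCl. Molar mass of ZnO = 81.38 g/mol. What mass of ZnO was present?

Total n(HCl) added = 0.5227 x 0.03745 = 0.01958 mol.
n(NaOH) used = 0.1467 x 0.01415 = 0.002076 mol, which equals the excess n(HCl).
So n(HCl) consumed by the sample = 0.01958 - 0.002076 = 0.01750 mol.
n(ZnO) = 0.01750 / 2 = 0.008750 mol.
mass = 0.008750 mol x 81.38 g/mol = 0.712 g.

0.712 g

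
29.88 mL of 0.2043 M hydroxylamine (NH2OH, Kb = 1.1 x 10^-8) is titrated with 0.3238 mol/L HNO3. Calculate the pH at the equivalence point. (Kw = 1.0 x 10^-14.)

n(NH2OH) = 0.2043 x 0.02988 = 0.006104 mol; V(HNO3) at equivalence = 0.006104/0.3238 = 0.01885 L.
At equivalence the base is fully converted to NH3OH+; total volume = 0.04873 L, so [NH3OH+] = 0.006104/0.04873 = 0.1253 M.
Ka(NH3OH+) = Kw/Kb = 1.0e-14 / 1.1 x 10^-8 = 9.09e-7.
[H^+] = sqrt(Ka x [NH3OH+]) = sqrt(9.09e-7 x 0.1253) = 0.000337 M.
pH = -log(0.000337) = 3.47.

3.47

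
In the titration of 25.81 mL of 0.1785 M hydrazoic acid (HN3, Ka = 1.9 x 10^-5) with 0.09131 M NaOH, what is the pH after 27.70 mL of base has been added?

Initial n(HN3) = 0.1785 x 0.02581 = 0.004607 mol.
n(NaOH) added = 0.09131 x 0.02770 = 0.002529 mol, converting that many moles of HN3 to N3-.
Remaining n(HN3) = 0.002078 mol; n(N3-) = 0.002529 mol.
By Henderson-Hasselbalch, pH = pKa + log([A^-]/[HA]) = 4.72 + log(0.002529/0.002078) = 4.72 + (+0.09) = 4.81.

4.81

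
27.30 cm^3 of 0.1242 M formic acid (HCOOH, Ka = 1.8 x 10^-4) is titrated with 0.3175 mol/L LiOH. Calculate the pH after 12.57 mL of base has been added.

12.18

n(acid) = 0.1242 x 0.02730 = 0.003391 mol; n(LiOH) added = 0.3175 x 0.01257 = 0.003991 mol.
Base is in excess by 0.003991 - 0.003391 = 0.0006003 mol in a total volume of 0.03987 L.
[OH^-] = 0.0006003/0.03987 = 0.01506 M, so pOH = 1.82 and pH = 14.00 - 1.82 = 12.18.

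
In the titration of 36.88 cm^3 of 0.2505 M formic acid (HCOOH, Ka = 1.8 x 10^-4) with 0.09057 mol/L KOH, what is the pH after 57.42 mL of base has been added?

3.85

Initial n(HCOOH) = 0.2505 x 0.03688 = 0.009238 mol.
n(KOH) added = 0.09057 x 0.05742 = 0.005201 mol, converting that many moles of HCOOH to HCOO-.
Remaining n(HCOOH) = 0.004038 mol; n(HCOO-) = 0.005201 mol.
By Henderson-Hasselbalch, pH = pKa + log([A^-]/[HA]) = 3.74 + log(0.005201/0.004038) = 3.74 + (+0.11) = 3.85.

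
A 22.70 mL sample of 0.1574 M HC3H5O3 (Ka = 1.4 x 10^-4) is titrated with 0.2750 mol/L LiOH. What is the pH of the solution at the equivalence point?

8.43

n(HC3H5O3) = 0.1574 x 0.02270 = 0.003573 mol; V(LiOH) at equivalence = 0.003573/0.2750 = 0.01299 L.
At equivalence all the acid is converted to C3H5O3-; total volume = 0.02270 + 0.01299 = 0.03569 L, so [C3H5O3-] = 0.003573/0.03569 = 0.1001 M.
Kb = Kw/Ka = 1.0e-14 / 1.4 x 10^-4 = 7.14e-11.
[OH^-] = sqrt(Kb x [C3H5O3-]) = sqrt(7.14e-11 x 0.1001) = 2.67e-6 M.
pOH = 5.57, so pH = 14.00 - 5.57 = 8.43.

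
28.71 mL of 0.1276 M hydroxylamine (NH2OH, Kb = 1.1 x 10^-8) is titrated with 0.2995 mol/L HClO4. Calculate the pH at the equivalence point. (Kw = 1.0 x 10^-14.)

n(NH2OH) = 0.1276 x 0.02871 = 0.003663 mol; V(HClO4) at equivalence = 0.003663/0.2995 = 0.01223 L.
At equivalence the base is fully converted to NH3OH+; total volume = 0.04094 L, so [NH3OH+] = 0.003663/0.04094 = 0.08948 M.
Ka(NH3OH+) = Kw/Kb = 1.0e-14 / 1.1 x 10^-8 = 9.09e-7.
[H^+] = sqrt(Ka x [NH3OH+]) = sqrt(9.09e-7 x 0.08948) = 0.000285 M.
pH = -log(0.000285) = 3.54.

3.54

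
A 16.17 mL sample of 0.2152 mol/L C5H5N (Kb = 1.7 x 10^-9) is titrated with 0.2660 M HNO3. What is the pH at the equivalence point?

n(C5H5N) = 0.2152 x 0.01617 = 0.003480 mol; V(HNO3) at equivalence = 0.003480/0.2660 = 0.01308 L.
At equivalence the base is fully converted to C5H5NH+; total volume = 0.02925 L, so [C5H5NH+] = 0.003480/0.02925 = 0.1190 M.
Ka(C5H5NH+) = Kw/Kb = 1.0e-14 / 1.7 x 10^-9 = 5.88e-6.
[H^+] = sqrt(Ka x [C5H5NH+]) = sqrt(5.88e-6 x 0.1190) = 0.000837 M.
pH = -log(0.000837) = 3.08.

3.08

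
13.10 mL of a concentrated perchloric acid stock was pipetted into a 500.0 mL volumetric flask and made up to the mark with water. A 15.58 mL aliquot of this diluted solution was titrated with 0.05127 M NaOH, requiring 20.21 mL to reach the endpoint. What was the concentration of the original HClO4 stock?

n(NaOH) = 0.05127 x 0.02021 = 0.001036 mol.
n(HClO4) in the aliquot = 0.001036 mol.
[diluted HClO4] = 0.001036 / 0.01558 = 0.06651 M.
Dilution factor = 500.0/13.10 = 38.17, so [stock] = 0.06651 x 38.17 = 2.54 M.

2.54 M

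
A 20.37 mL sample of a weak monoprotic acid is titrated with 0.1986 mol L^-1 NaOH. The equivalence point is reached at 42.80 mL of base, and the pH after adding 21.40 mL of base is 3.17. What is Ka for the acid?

6.8 x 10^-4

21.40 mL is half of the equivalence volume, so this is the half-equivalence point where [HA] = [A^-].
At half-equivalence pH = pKa, so pKa = 3.17.
Ka = 10^(-3.17) = 6.8 x 10^-4.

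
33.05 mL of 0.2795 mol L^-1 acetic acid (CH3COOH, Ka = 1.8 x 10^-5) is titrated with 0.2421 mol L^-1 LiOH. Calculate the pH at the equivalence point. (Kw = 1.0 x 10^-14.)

8.93

n(CH3COOH) = 0.2795 x 0.03305 = 0.009237 mol; V(LiOH) at equivalence = 0.009237/0.2421 = 0.03816 L.
At equivalence all the acid is converted to CH3COO-; total volume = 0.03305 + 0.03816 = 0.07121 L, so [CH3COO-] = 0.009237/0.07121 = 0.1297 M.
Kb = Kw/Ka = 1.0e-14 / 1.8 x 10^-5 = 5.56e-10.
[OH^-] = sqrt(Kb x [CH3COO-]) = sqrt(5.56e-10 x 0.1297) = 8.49e-6 M.
pOH = 5.07, so pH = 14.00 - 5.07 = 8.93.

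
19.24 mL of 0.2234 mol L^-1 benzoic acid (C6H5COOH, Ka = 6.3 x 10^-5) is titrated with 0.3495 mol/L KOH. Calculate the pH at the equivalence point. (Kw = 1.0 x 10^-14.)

8.67

n(C6H5COOH) = 0.2234 x 0.01924 = 0.004298 mol; V(KOH) at equivalence = 0.004298/0.3495 = 0.01230 L.
At equivalence all the acid is converted to C6H5COO-; total volume = 0.01924 + 0.01230 = 0.03154 L, so [C6H5COO-] = 0.004298/0.03154 = 0.1363 M.
Kb = Kw/Ka = 1.0e-14 / 6.3 x 10^-5 = 1.59e-10.
[OH^-] = sqrt(Kb x [C6H5COO-]) = sqrt(1.59e-10 x 0.1363) = 4.65e-6 M.
pOH = 5.33, so pH = 14.00 - 5.33 = 8.67.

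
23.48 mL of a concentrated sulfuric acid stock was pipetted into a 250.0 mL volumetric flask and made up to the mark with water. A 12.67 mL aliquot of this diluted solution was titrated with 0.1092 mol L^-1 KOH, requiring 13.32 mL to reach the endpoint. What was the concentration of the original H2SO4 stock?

0.611 M

n(KOH) = 0.1092 x 0.01332 = 0.001455 mol.
n(H2SO4) in the aliquot = 0.001455 x 1/2 = 0.0007273 mol.
[diluted H2SO4] = 0.0007273 / 0.01267 = 0.05740 M.
Dilution factor = 250.0/23.48 = 10.65, so [stock] = 0.05740 x 10.65 = 0.611 M.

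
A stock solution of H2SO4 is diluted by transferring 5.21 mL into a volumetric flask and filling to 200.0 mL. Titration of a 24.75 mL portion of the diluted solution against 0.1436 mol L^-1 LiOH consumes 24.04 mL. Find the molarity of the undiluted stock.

n(LiOH) = 0.1436 x 0.02404 = 0.003452 mol.
n(H2SO4) in the aliquot = 0.003452 x 1/2 = 0.001726 mol.
[diluted H2SO4] = 0.001726 / 0.02475 = 0.06974 M.
Dilution factor = 200.0/5.210 = 38.39, so [stock] = 0.06974 x 38.39 = 2.68 M.

2.68 M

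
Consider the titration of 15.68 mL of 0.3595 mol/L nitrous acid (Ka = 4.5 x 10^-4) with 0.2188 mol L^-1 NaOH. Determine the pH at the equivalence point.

n(HNO2) = 0.3595 x 0.01568 = 0.005637 mol; V(NaOH) at equivalence = 0.005637/0.2188 = 0.02576 L.
At equivalence all the acid is converted to NO2-; total volume = 0.01568 + 0.02576 = 0.04144 L, so [NO2-] = 0.005637/0.04144 = 0.1360 M.
Kb = Kw/Ka = 1.0e-14 / 4.5 x 10^-4 = 2.22e-11.
[OH^-] = sqrt(Kb x [NO2-]) = sqrt(2.22e-11 x 0.1360) = 1.74e-6 M.
pOH = 5.76, so pH = 14.00 - 5.76 = 8.24.

8.24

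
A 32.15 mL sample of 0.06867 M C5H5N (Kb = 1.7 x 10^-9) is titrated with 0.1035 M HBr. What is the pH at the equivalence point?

n(C5H5N) = 0.06867 x 0.03215 = 0.002208 mol; V(HBr) at equivalence = 0.002208/0.1035 = 0.02133 L.
At equivalence the base is fully converted to C5H5NH+; total volume = 0.05348 L, so [C5H5NH+] = 0.002208/0.05348 = 0.04128 M.
Ka(C5H5NH+) = Kw/Kb = 1.0e-14 / 1.7 x 10^-9 = 5.88e-6.
[H^+] = sqrt(Ka x [C5H5NH+]) = sqrt(5.88e-6 x 0.04128) = 0.000493 M.
pH = -log(0.000493) = 3.31.

3.31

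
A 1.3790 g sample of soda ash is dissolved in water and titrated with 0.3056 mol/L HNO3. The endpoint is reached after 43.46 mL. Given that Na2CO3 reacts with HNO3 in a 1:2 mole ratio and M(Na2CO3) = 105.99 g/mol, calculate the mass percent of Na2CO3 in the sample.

n(HNO3) = 0.3056 x 0.04346 = 0.01328 mol.
n(Na2CO3) = 0.01328 / 2 = 0.006641 mol.
mass of Na2CO3 = 0.006641 x 105.99 = 0.7038 g.
% purity = 0.7038 / 1.3790 x 100 = 51.0%.

51.0%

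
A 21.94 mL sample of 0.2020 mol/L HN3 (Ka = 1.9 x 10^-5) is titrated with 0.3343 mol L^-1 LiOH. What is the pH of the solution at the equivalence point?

n(HN3) = 0.2020 x 0.02194 = 0.004432 mol; V(LiOH) at equivalence = 0.004432/0.3343 = 0.01326 L.
At equivalence all the acid is converted to N3-; total volume = 0.02194 + 0.01326 = 0.03520 L, so [N3-] = 0.004432/0.03520 = 0.1259 M.
Kb = Kw/Ka = 1.0e-14 / 1.9 x 10^-5 = 5.26e-10.
[OH^-] = sqrt(Kb x [N3-]) = sqrt(5.26e-10 x 0.1259) = 8.14e-6 M.
pOH = 5.09, so pH = 14.00 - 5.09 = 8.91.

8.91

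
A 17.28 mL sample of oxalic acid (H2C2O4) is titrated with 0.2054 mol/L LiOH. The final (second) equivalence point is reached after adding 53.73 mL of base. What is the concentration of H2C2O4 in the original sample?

0.319 M

n(LiOH) = 0.2054 x 0.05373 = 0.01104 mol.
At the final (second) equivalence point, 2 mol OH^- react per mol H2C2O4, so n(H2C2O4) = 0.01104 / 2 = 0.005518 mol.
[H2C2O4] = 0.005518 / 0.01728 L = 0.319 M.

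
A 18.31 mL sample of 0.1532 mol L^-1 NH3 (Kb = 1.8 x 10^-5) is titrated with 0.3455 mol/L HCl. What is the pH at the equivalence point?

n(NH3) = 0.1532 x 0.01831 = 0.002805 mol; V(HCl) at equivalence = 0.002805/0.3455 = 0.008119 L.
At equivalence the base is fully converted to NH4+; total volume = 0.02643 L, so [NH4+] = 0.002805/0.02643 = 0.1061 M.
Ka(NH4+) = Kw/Kb = 1.0e-14 / 1.8 x 10^-5 = 5.56e-10.
[H^+] = sqrt(Ka x [NH4+]) = sqrt(5.56e-10 x 0.1061) = 7.68e-6 M.
pH = -log(7.68e-6) = 5.11.

5.11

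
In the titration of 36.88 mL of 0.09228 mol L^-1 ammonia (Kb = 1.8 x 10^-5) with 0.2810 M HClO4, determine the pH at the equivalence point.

n(NH3) = 0.09228 x 0.03688 = 0.003403 mol; V(HClO4) at equivalence = 0.003403/0.2810 = 0.01211 L.
At equivalence the base is fully converted to NH4+; total volume = 0.04899 L, so [NH4+] = 0.003403/0.04899 = 0.06947 M.
Ka(NH4+) = Kw/Kb = 1.0e-14 / 1.8 x 10^-5 = 5.56e-10.
[H^+] = sqrt(Ka x [NH4+]) = sqrt(5.56e-10 x 0.06947) = 6.21e-6 M.
pH = -log(6.21e-6) = 5.21.

5.21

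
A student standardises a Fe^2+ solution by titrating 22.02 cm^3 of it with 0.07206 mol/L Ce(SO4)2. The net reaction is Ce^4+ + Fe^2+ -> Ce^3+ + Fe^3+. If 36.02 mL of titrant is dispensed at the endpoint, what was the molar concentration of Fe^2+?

n(Ce(SO4)2) = 0.07206 x 0.03602 = 0.002596 mol.
From the balanced equation, 1 mol Ce(SO4)2 reacts with 1 mol Fe^2+, so n(Fe^2+) = 0.002596 x 1/1 = 0.002596 mol.
[Fe^2+] = 0.002596 / 0.02202 L = 0.118 M.

0.118 M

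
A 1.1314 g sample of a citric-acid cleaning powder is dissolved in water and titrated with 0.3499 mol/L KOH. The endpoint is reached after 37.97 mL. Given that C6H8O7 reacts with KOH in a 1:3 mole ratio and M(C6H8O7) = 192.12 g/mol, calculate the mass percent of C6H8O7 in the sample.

75.2%

n(KOH) = 0.3499 x 0.03797 = 0.01329 mol.
n(C6H8O7) = 0.01329 / 3 = 0.004429 mol.
mass of C6H8O7 = 0.004429 x 192.12 = 0.8508 g.
% purity = 0.8508 / 1.1314 x 100 = 75.2%.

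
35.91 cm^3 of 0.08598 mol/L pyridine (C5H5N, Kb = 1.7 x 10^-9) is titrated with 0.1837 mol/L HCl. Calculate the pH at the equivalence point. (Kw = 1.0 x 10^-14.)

3.23

n(C5H5N) = 0.08598 x 0.03591 = 0.003088 mol; V(HCl) at equivalence = 0.003088/0.1837 = 0.01681 L.
At equivalence the base is fully converted to C5H5NH+; total volume = 0.05272 L, so [C5H5NH+] = 0.003088/0.05272 = 0.05857 M.
Ka(C5H5NH+) = Kw/Kb = 1.0e-14 / 1.7 x 10^-9 = 5.88e-6.
[H^+] = sqrt(Ka x [C5H5NH+]) = sqrt(5.88e-6 x 0.05857) = 0.000587 M.
pH = -log(0.000587) = 3.23.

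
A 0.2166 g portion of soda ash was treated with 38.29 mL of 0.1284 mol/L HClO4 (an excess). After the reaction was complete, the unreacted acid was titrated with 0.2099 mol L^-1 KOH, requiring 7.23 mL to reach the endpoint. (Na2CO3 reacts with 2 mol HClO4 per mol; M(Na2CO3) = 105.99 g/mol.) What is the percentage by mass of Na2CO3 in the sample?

83.2%

Total n(HClO4) added = 0.1284 x 0.03829 = 0.004916 mol.
n(KOH) used = 0.2099 x 0.007230 = 0.001518 mol, which equals the excess n(HClO4).
So n(HClO4) consumed by the sample = 0.004916 - 0.001518 = 0.003399 mol.
n(Na2CO3) = 0.003399 / 2 = 0.001699 mol.
mass Na2CO3 = 0.001699 x 105.99 = 0.1801 g, so %Na2CO3 = 0.1801/0.2166 x 100 = 83.2%.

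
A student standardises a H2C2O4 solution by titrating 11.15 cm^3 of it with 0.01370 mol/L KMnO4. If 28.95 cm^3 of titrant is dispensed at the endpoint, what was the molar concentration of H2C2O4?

n(KMnO4) = 0.01370 x 0.02895 = 0.0003966 mol.
From the balanced equation, 2 mol KMnO4 reacts with 5 mol H2C2O4, so n(H2C2O4) = 0.0003966 x 5/2 = 0.0009915 mol.
[H2C2O4] = 0.0009915 / 0.01115 L = 0.0889 M.

0.0889 M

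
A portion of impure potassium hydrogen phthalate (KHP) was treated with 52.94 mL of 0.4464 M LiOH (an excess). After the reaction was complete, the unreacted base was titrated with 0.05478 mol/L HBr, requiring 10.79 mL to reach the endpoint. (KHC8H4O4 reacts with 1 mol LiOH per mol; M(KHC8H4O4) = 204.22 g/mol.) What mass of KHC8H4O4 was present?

Total n(LiOH) added = 0.4464 x 0.05294 = 0.02363 mol.
n(HBr) used = 0.05478 x 0.01079 = 0.0005911 mol, which equals the excess n(LiOH).
So n(LiOH) consumed by the sample = 0.02363 - 0.0005911 = 0.02304 mol.
n(KHC8H4O4) = 0.02304 / 1 = 0.02304 mol.
mass = 0.02304 mol x 204.22 g/mol = 4.71 g.

4.71 g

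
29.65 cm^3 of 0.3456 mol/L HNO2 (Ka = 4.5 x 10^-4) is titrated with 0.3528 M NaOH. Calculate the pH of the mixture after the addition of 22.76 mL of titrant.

3.91

Initial n(HNO2) = 0.3456 x 0.02965 = 0.01025 mol.
n(NaOH) added = 0.3528 x 0.02276 = 0.008030 mol, converting that many moles of HNO2 to NO2-.
Remaining n(HNO2) = 0.002217 mol; n(NO2-) = 0.008030 mol.
By Henderson-Hasselbalch, pH = pKa + log([A^-]/[HA]) = 3.35 + log(0.008030/0.002217) = 3.35 + (+0.56) = 3.91.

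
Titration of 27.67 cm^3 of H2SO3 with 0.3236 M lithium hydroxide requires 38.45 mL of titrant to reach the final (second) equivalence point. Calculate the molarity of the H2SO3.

n(LiOH) = 0.3236 x 0.03845 = 0.01244 mol.
At the final (second) equivalence point, 2 mol OH^- react per mol H2SO3, so n(H2SO3) = 0.01244 / 2 = 0.006221 mol.
[H2SO3] = 0.006221 / 0.02767 L = 0.225 M.

0.225 M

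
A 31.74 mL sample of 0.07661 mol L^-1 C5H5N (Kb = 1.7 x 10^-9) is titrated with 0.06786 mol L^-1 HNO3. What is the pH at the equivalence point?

3.34

n(C5H5N) = 0.07661 x 0.03174 = 0.002432 mol; V(HNO3) at equivalence = 0.002432/0.06786 = 0.03583 L.
At equivalence the base is fully converted to C5H5NH+; total volume = 0.06757 L, so [C5H5NH+] = 0.002432/0.06757 = 0.03599 M.
Ka(C5H5NH+) = Kw/Kb = 1.0e-14 / 1.7 x 10^-9 = 5.88e-6.
[H^+] = sqrt(Ka x [C5H5NH+]) = sqrt(5.88e-6 x 0.03599) = 0.000460 M.
pH = -log(0.000460) = 3.34.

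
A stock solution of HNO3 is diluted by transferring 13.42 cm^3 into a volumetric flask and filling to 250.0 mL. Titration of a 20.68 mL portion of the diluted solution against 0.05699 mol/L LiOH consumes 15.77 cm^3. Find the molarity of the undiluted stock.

0.810 M

n(LiOH) = 0.05699 x 0.01577 = 0.0008987 mol.
n(HNO3) in the aliquot = 0.0008987 mol.
[diluted HNO3] = 0.0008987 / 0.02068 = 0.04346 M.
Dilution factor = 250.0/13.42 = 18.63, so [stock] = 0.04346 x 18.63 = 0.810 M.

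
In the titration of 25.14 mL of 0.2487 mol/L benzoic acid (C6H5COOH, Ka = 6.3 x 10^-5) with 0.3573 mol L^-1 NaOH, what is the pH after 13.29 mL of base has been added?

Initial n(C6H5COOH) = 0.2487 x 0.02514 = 0.006252 mol.
n(NaOH) added = 0.3573 x 0.01329 = 0.004749 mol, converting that many moles of C6H5COOH to C6H5COO-.
Remaining n(C6H5COOH) = 0.001504 mol; n(C6H5COO-) = 0.004749 mol.
By Henderson-Hasselbalch, pH = pKa + log([A^-]/[HA]) = 4.20 + log(0.004749/0.001504) = 4.20 + (+0.50) = 4.70.

4.70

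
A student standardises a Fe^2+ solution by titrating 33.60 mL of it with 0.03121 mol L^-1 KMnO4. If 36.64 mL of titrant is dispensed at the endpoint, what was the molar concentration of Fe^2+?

n(KMnO4) = 0.03121 x 0.03664 = 0.001144 mol.
From the balanced equation, 1 mol KMnO4 reacts with 5 mol Fe^2+, so n(Fe^2+) = 0.001144 x 5/1 = 0.005718 mol.
[Fe^2+] = 0.005718 / 0.03360 L = 0.170 M.

0.170 M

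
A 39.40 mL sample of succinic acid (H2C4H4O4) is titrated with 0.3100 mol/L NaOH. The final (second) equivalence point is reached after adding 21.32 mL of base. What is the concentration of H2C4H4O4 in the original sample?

0.0839 M

n(NaOH) = 0.3100 x 0.02132 = 0.006609 mol.
At the final (second) equivalence point, 2 mol OH^- react per mol H2C4H4O4, so n(H2C4H4O4) = 0.006609 / 2 = 0.003305 mol.
[H2C4H4O4] = 0.003305 / 0.03940 L = 0.0839 M.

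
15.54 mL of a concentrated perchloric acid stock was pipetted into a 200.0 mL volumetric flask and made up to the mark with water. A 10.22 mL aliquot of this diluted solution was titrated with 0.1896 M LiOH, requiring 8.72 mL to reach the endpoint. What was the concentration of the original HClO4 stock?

2.08 M

n(LiOH) = 0.1896 x 0.008720 = 0.001653 mol.
n(HClO4) in the aliquot = 0.001653 mol.
[diluted HClO4] = 0.001653 / 0.01022 = 0.1618 M.
Dilution factor = 200.0/15.54 = 12.87, so [stock] = 0.1618 x 12.87 = 2.08 M.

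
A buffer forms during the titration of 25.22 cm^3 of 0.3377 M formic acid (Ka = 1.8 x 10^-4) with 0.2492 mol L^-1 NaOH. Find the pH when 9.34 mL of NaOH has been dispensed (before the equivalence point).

Initial n(HCOOH) = 0.3377 x 0.02522 = 0.008517 mol.
n(NaOH) added = 0.2492 x 0.009340 = 0.002328 mol, converting that many moles of HCOOH to HCOO-.
Remaining n(HCOOH) = 0.006189 mol; n(HCOO-) = 0.002328 mol.
By Henderson-Hasselbalch, pH = pKa + log([A^-]/[HA]) = 3.74 + log(0.002328/0.006189) = 3.74 + (-0.42) = 3.32.

3.32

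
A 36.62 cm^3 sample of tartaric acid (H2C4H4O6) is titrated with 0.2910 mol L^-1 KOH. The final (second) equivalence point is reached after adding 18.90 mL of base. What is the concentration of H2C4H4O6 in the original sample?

0.0751 M

n(KOH) = 0.2910 x 0.01890 = 0.005500 mol.
At the final (second) equivalence point, 2 mol OH^- react per mol H2C4H4O6, so n(H2C4H4O6) = 0.005500 / 2 = 0.002750 mol.
[H2C4H4O6] = 0.002750 / 0.03662 L = 0.0751 M.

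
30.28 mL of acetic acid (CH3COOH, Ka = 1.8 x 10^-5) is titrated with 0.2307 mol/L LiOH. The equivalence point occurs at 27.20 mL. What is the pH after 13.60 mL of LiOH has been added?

4.74

13.60 mL is exactly half the equivalence volume (27.20/2), i.e. the half-equivalence point.
There, n(HA) = n(A^-), so pH = pKa = -log(1.8 x 10^-5) = 4.74.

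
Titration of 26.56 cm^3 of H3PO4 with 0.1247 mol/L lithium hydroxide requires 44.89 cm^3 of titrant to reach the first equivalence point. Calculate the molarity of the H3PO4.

n(LiOH) = 0.1247 x 0.04489 = 0.005598 mol.
At the first equivalence point, 1 mol OH^- react per mol H3PO4, so n(H3PO4) = 0.005598 / 1 = 0.005598 mol.
[H3PO4] = 0.005598 / 0.02656 L = 0.211 M.

0.211 M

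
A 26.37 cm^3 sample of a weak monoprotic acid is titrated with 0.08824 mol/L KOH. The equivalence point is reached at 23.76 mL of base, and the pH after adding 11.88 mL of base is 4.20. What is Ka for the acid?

6.3 x 10^-5

11.88 mL is half of the equivalence volume, so this is the half-equivalence point where [HA] = [A^-].
At half-equivalence pH = pKa, so pKa = 4.20.
Ka = 10^(-4.20) = 6.3 x 10^-5.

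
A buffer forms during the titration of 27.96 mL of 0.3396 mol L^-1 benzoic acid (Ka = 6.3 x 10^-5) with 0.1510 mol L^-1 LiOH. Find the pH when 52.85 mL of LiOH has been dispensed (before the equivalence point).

4.92

Initial n(C6H5COOH) = 0.3396 x 0.02796 = 0.009495 mol.
n(LiOH) added = 0.1510 x 0.05285 = 0.007980 mol, converting that many moles of C6H5COOH to C6H5COO-.
Remaining n(C6H5COOH) = 0.001515 mol; n(C6H5COO-) = 0.007980 mol.
By Henderson-Hasselbalch, pH = pKa + log([A^-]/[HA]) = 4.20 + log(0.007980/0.001515) = 4.20 + (+0.72) = 4.92.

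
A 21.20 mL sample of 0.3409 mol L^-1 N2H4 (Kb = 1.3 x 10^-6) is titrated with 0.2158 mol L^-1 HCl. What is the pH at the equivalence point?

4.50

n(N2H4) = 0.3409 x 0.02120 = 0.007227 mol; V(HCl) at equivalence = 0.007227/0.2158 = 0.03349 L.
At equivalence the base is fully converted to N2H5+; total volume = 0.05469 L, so [N2H5+] = 0.007227/0.05469 = 0.1321 M.
Ka(N2H5+) = Kw/Kb = 1.0e-14 / 1.3 x 10^-6 = 7.69e-9.
[H^+] = sqrt(Ka x [N2H5+]) = sqrt(7.69e-9 x 0.1321) = 3.19e-5 M.
pH = -log(3.19e-5) = 4.50.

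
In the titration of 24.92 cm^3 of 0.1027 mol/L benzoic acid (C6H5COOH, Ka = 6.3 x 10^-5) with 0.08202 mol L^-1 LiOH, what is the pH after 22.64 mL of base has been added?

Initial n(C6H5COOH) = 0.1027 x 0.02492 = 0.002559 mol.
n(LiOH) added = 0.08202 x 0.02264 = 0.001857 mol, converting that many moles of C6H5COOH to C6H5COO-.
Remaining n(C6H5COOH) = 0.0007024 mol; n(C6H5COO-) = 0.001857 mol.
By Henderson-Hasselbalch, pH = pKa + log([A^-]/[HA]) = 4.20 + log(0.001857/0.0007024) = 4.20 + (+0.42) = 4.62.

4.62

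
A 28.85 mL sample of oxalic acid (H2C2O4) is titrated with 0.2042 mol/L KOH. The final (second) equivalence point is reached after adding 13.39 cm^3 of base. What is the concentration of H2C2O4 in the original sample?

0.0474 M

n(KOH) = 0.2042 x 0.01339 = 0.002734 mol.
At the final (second) equivalence point, 2 mol OH^- react per mol H2C2O4, so n(H2C2O4) = 0.002734 / 2 = 0.001367 mol.
[H2C2O4] = 0.001367 / 0.02885 L = 0.0474 M.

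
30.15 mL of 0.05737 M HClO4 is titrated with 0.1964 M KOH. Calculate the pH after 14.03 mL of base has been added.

12.37

n(acid) = 0.05737 x 0.03015 = 0.001730 mol; n(KOH) added = 0.1964 x 0.01403 = 0.002755 mol.
Base is in excess by 0.002755 - 0.001730 = 0.001026 mol in a total volume of 0.04418 L.
[OH^-] = 0.001026/0.04418 = 0.02322 M, so pOH = 1.63 and pH = 14.00 - 1.63 = 12.37.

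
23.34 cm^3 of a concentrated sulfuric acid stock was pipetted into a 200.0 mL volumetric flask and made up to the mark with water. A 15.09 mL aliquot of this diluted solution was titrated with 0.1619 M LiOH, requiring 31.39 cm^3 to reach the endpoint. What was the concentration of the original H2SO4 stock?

n(LiOH) = 0.1619 x 0.03139 = 0.005082 mol.
n(H2SO4) in the aliquot = 0.005082 x 1/2 = 0.002541 mol.
[diluted H2SO4] = 0.002541 / 0.01509 = 0.1684 M.
Dilution factor = 200.0/23.34 = 8.569, so [stock] = 0.1684 x 8.569 = 1.44 M.

1.44 M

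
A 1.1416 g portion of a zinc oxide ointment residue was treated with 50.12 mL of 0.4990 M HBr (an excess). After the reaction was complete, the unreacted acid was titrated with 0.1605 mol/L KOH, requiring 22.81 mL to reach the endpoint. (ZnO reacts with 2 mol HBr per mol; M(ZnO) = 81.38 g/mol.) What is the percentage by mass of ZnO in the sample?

Total n(HBr) added = 0.4990 x 0.05012 = 0.02501 mol.
n(KOH) used = 0.1605 x 0.02281 = 0.003661 mol, which equals the excess n(HBr).
So n(HBr) consumed by the sample = 0.02501 - 0.003661 = 0.02135 mol.
n(ZnO) = 0.02135 / 2 = 0.01067 mol.
mass ZnO = 0.01067 x 81.38 = 0.8687 g, so %ZnO = 0.8687/1.1416 x 100 = 76.1%.

76.1%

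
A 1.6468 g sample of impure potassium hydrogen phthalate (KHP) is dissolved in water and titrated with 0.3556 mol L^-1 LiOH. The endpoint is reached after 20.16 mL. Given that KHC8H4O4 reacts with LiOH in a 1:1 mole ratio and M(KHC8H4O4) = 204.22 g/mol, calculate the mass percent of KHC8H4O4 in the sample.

n(LiOH) = 0.3556 x 0.02016 = 0.007169 mol.
n(KHC8H4O4) = 0.007169 / 1 = 0.007169 mol.
mass of KHC8H4O4 = 0.007169 x 204.22 = 1.464 g.
% purity = 1.464 / 1.6468 x 100 = 88.9%.

88.9%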